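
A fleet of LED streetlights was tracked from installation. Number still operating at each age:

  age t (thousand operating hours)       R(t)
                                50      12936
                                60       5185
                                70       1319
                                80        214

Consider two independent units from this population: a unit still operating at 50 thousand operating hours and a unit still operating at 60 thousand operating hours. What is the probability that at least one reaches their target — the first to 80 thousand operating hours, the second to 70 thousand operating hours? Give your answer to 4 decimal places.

0.2667

p₁ = R(80)/R(50) = 214/12936 = 0.016543; p₂ = R(70)/R(60) = 1319/5185 = 0.254388.
P(at least one) = 1 − (1−p₁)(1−p₂) = 1 − 0.983457 × 0.745612 = 0.266723.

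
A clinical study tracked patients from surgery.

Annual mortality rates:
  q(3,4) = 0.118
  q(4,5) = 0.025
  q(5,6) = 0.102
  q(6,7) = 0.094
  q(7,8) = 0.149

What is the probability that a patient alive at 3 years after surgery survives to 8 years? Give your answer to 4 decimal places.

0.5954

Chaining the interval survival probabilities: (1 − 0.118) × (1 − 0.025) × (1 − 0.102) × (1 − 0.094) × (1 − 0.149).
= 0.882 × 0.975 × 0.898 × 0.906 × 0.851 = 0.595398.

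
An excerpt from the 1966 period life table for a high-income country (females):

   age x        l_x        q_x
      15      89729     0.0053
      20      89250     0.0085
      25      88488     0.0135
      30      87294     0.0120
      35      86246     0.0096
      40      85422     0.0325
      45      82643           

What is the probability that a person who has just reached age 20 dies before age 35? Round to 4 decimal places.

0.0337

P(die before 35 | alive at 20) = 1 − l_35/l_20 = 1 − 86246/89250 = (3004)/89250 = 0.033658.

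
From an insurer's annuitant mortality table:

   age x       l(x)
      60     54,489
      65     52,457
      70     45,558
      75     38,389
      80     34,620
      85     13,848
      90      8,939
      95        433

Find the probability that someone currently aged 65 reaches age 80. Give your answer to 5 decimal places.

0.65997

The conditional survival probability is l(80)/l(65) = 34,620/52,457 = 0.659969.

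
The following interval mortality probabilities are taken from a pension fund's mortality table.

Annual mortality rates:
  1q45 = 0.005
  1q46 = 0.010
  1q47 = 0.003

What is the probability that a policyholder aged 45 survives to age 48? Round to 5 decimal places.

0.98209

Survival from 45 to 48 is the product of surviving each interval: (1 − 0.005) × (1 − 0.010) × (1 − 0.003).
= 0.995 × 0.990 × 0.997 = 0.982095.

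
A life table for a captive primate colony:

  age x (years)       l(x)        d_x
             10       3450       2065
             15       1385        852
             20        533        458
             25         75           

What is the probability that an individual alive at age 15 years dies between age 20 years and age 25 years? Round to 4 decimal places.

This is the probability of reaching 20 but not 25, conditional on being alive at 15: (l(20) − l(25)) / l(15).
= (533 − 75) / 1385 = 458 / 1385 = 0.330686.

0.3307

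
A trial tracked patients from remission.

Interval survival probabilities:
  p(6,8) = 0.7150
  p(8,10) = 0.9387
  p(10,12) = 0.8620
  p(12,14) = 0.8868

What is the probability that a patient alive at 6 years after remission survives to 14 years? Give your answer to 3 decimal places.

0.513

Chaining the interval survival probabilities: 0.7150 × 0.9387 × 0.8620 × 0.8868.
= 0.513057.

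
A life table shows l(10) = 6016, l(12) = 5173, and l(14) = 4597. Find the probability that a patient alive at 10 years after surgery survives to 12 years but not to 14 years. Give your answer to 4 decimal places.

0.0957

This is the probability of reaching 12 but not 14, conditional on being alive at 10: (l(12) − l(14)) / l(10).
= (5173 − 4597) / 6016 = 576 / 6016 = 0.095745.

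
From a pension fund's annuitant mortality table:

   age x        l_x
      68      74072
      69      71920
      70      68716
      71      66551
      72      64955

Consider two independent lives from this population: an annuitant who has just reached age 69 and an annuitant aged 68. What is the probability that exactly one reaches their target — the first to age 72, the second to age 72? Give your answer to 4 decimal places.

0.1961

p₁ = l_72/l_69 = 64955/71920 = 0.903156; p₂ = l_72/l_68 = 64955/74072 = 0.876917.
P(exactly one) = p₁(1−p₂) + (1−p₁)p₂ = 0.111163 + 0.084924 = 0.196087.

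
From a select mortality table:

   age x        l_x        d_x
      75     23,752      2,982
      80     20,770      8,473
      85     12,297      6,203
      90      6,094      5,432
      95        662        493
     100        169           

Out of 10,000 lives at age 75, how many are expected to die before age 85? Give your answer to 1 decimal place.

4822.8

The relevant probability is 1 − 12,297/23,752 = 0.482275.
Expected number = 10,000 × 0.482275 = 4822.8.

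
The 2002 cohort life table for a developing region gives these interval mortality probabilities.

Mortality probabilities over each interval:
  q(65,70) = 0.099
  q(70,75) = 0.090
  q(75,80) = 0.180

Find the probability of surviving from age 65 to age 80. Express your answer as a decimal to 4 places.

0.6723

The overall survival probability is (1 − 0.099) × (1 − 0.090) × (1 − 0.180).
= 0.901 × 0.910 × 0.820 = 0.672326.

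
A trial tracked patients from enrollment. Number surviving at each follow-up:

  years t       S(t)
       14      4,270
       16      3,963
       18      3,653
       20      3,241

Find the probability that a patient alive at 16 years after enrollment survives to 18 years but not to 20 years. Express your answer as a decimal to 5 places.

0.10396

This is the probability of reaching 18 but not 20, conditional on being alive at 16: (S(18) − S(20)) / S(16).
= (3,653 − 3,241) / 3,963 = 412 / 3,963 = 0.103962.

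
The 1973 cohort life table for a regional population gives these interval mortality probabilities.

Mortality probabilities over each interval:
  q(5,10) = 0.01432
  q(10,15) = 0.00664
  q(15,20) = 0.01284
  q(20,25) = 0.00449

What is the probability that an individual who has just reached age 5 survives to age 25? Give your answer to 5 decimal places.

0.96222

P(survive 5→25) = (1 − 0.01432) × (1 − 0.00664) × (1 − 0.01284) × (1 − 0.00449).
= 0.98568 × 0.99336 × 0.98716 × 0.99551 = 0.962223.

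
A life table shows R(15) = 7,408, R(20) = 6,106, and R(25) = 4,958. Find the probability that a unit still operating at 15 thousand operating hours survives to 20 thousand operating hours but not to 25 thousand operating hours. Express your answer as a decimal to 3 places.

0.155

This is the probability of reaching 20 but not 25, conditional on being operational at 15: (R(20) − R(25)) / R(15).
= (6,106 − 4,958) / 7,408 = 1,148 / 7,408 = 0.154968.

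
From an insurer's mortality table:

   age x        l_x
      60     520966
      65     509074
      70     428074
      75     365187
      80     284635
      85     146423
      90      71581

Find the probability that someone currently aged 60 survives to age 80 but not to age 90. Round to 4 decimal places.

We want 20|10q60 = (l_80 − l_90)/l_60.
This is the probability of reaching 80 but not 90, conditional on being alive at 60: (l_80 − l_90) / l_60.
= (284635 − 71581) / 520966 = 213054 / 520966 = 0.408960.

0.4090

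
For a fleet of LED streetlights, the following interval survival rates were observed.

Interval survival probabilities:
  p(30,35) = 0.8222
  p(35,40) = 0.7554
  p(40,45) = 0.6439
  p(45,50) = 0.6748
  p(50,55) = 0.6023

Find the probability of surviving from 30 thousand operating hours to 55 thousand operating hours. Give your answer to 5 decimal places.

0.16254

Chaining the interval survival probabilities: 0.8222 × 0.7554 × 0.6439 × 0.6748 × 0.6023.
= 0.162540.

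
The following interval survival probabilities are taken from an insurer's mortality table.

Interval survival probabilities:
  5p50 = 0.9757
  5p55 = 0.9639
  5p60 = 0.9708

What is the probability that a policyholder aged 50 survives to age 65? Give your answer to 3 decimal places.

0.913

15p50 = 0.9757 × 0.9639 × 0.9708.
= 0.913015.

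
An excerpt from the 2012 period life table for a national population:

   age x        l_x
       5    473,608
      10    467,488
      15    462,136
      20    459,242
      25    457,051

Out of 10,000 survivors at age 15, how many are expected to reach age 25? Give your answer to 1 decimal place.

The relevant probability is 457,051/462,136 = 0.988997.
Expected number = 10,000 × 0.988997 = 9890.0.

9890.0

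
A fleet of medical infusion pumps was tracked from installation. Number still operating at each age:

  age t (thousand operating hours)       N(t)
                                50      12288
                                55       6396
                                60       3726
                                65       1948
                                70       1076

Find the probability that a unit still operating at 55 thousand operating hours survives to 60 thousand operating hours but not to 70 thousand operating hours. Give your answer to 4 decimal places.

0.4143

This is the probability of reaching 60 but not 70, conditional on being operational at 55: (N(60) − N(70)) / N(55).
= (3726 − 1076) / 6396 = 2650 / 6396 = 0.414321.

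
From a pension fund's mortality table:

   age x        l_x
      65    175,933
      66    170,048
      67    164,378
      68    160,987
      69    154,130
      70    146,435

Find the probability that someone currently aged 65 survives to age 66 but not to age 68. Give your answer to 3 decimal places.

0.052

We want 1|2q65 = (l_66 − l_68)/l_65.
This is the probability of reaching 66 but not 68, conditional on being alive at 65: (l_66 − l_68) / l_65.
= (170,048 − 160,987) / 175,933 = 9,061 / 175,933 = 0.051503.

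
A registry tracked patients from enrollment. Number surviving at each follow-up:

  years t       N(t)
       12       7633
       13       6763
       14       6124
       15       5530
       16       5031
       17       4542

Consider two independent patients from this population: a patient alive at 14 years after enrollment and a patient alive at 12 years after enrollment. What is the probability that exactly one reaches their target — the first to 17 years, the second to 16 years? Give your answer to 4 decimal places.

0.4231

p₁ = N(17)/N(14) = 4542/6124 = 0.741672; p₂ = N(16)/N(12) = 5031/7633 = 0.659112.
P(exactly one) = p₁(1−p₂) + (1−p₁)p₂ = 0.252827 + 0.170267 = 0.423094.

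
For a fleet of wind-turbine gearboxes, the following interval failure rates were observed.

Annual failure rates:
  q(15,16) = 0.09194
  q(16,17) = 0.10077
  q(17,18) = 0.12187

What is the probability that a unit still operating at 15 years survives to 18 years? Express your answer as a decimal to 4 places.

Survival from 15 to 18 is the product of surviving each interval: (1 − 0.09194) × (1 − 0.10077) × (1 − 0.12187).
= 0.90806 × 0.89923 × 0.87813 = 0.717041.

0.7170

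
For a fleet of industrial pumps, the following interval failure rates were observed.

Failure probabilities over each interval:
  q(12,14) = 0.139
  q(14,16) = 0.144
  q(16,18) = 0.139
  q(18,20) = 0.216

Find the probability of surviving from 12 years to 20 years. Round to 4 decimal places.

0.4975

P(survive 12→20) = (1 − 0.139) × (1 − 0.144) × (1 − 0.139) × (1 − 0.216).
= 0.861 × 0.856 × 0.861 × 0.784 = 0.497503.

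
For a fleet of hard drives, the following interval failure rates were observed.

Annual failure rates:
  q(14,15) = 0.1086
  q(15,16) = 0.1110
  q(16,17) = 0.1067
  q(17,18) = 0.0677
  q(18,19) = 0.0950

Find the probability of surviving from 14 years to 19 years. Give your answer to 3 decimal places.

Survival from 14 to 19 is the product of surviving each interval: (1 − 0.1086) × (1 − 0.1110) × (1 − 0.1067) × (1 − 0.0677) × (1 − 0.0950).
= 0.8914 × 0.8890 × 0.8933 × 0.9323 × 0.9050 = 0.597277.

0.597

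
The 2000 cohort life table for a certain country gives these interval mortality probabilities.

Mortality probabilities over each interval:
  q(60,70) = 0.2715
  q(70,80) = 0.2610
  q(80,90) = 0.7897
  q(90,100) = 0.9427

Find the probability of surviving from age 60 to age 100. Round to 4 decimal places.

P(survive 60→100) = (1 − 0.2715) × (1 − 0.2610) × (1 − 0.7897) × (1 − 0.9427).
= 0.7285 × 0.7390 × 0.2103 × 0.0573 = 0.006487.

0.0065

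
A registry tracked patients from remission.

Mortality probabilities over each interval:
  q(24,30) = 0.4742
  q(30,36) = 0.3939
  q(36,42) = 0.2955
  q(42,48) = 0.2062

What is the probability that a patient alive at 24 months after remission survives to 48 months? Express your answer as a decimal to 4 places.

Chaining the interval survival probabilities: (1 − 0.4742) × (1 − 0.3939) × (1 − 0.2955) × (1 − 0.2062).
= 0.5258 × 0.6061 × 0.7045 × 0.7938 = 0.178220.

0.1782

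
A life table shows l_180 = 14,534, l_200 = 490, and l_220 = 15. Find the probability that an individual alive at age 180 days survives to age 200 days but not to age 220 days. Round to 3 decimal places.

This is the probability of reaching 200 but not 220, conditional on being alive at 180: (l_200 − l_220) / l_180.
= (490 − 15) / 14,534 = 475 / 14,534 = 0.032682.

0.033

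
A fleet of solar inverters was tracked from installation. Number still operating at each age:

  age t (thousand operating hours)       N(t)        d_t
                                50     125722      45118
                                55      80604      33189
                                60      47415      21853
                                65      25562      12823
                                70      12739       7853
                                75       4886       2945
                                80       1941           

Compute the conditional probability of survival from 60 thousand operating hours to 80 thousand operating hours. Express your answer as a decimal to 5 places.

The conditional survival probability is N(80)/N(60) = 1941/47415 = 0.040936.

0.04094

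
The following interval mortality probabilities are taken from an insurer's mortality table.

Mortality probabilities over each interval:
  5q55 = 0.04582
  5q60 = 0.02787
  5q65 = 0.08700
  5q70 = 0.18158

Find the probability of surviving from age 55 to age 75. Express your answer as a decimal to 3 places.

The overall survival probability is (1 − 0.04582) × (1 − 0.02787) × (1 − 0.08700) × (1 − 0.18158).
= 0.95418 × 0.97213 × 0.91300 × 0.81842 = 0.693109.

0.693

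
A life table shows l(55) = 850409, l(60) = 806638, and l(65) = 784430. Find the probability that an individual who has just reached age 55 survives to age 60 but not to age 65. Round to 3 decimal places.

0.026

This is the probability of reaching 60 but not 65, conditional on being alive at 55: (l(60) − l(65)) / l(55).
= (806638 − 784430) / 850409 = 22208 / 850409 = 0.026114.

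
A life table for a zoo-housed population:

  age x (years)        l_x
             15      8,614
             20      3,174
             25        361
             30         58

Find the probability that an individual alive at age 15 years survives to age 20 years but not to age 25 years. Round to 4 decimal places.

This is the probability of reaching 20 but not 25, conditional on being alive at 15: (l_20 − l_25) / l_15.
= (3,174 − 361) / 8,614 = 2,813 / 8,614 = 0.326561.

0.3266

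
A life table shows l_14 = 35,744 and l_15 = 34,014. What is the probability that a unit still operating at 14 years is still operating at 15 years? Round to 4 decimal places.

The conditional survival probability is l_15/l_14 = 34,014/35,744 = 0.951600.

0.9516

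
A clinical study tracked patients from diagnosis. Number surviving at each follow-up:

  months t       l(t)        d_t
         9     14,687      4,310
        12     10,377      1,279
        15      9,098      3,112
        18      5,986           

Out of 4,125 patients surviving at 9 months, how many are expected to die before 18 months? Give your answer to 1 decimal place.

2443.8

The relevant probability is 1 − 5,986/14,687 = 0.592429.
Expected number = 4,125 × 0.592429 = 2443.8.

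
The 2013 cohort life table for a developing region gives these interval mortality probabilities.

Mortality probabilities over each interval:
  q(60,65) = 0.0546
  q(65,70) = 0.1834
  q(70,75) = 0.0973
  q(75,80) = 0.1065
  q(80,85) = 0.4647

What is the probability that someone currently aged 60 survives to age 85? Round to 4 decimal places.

The overall survival probability is (1 − 0.0546) × (1 − 0.1834) × (1 − 0.0973) × (1 − 0.1065) × (1 − 0.4647).
= 0.9454 × 0.8166 × 0.9027 × 0.8935 × 0.5353 = 0.333319.

0.3333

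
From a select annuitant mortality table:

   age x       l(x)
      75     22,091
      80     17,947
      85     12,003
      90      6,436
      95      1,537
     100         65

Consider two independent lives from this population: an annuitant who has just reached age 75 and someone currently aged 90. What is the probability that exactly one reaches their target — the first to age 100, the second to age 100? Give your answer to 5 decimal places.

p₁ = l(100)/l(75) = 65/22,091 = 0.002942; p₂ = l(100)/l(90) = 65/6,436 = 0.010099.
P(exactly one) = p₁(1−p₂) + (1−p₁)p₂ = 0.002912 + 0.010069 = 0.012982.

0.01298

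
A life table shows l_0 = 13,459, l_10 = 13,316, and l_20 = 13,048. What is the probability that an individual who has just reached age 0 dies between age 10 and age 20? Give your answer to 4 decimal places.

We want 10|10q0 = (l_10 − l_20)/l_0.
This is the probability of reaching 10 but not 20, conditional on being alive at 0: (l_10 − l_20) / l_0.
= (13,316 − 13,048) / 13,459 = 268 / 13,459 = 0.019912.

0.0199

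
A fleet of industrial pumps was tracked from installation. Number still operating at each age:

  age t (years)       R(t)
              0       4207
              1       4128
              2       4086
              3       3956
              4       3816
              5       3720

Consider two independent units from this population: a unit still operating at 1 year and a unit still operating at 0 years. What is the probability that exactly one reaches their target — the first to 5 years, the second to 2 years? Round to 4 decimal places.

p₁ = R(5)/R(1) = 3720/4128 = 0.901163; p₂ = R(2)/R(0) = 4086/4207 = 0.971238.
P(exactly one) = p₁(1−p₂) + (1−p₁)p₂ = 0.025919 + 0.095994 = 0.121914.

0.1219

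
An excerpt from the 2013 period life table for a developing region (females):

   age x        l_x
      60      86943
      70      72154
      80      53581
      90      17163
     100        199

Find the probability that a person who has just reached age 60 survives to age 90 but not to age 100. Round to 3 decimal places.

We want 30|10q60 = (l_90 − l_100)/l_60.
This is the probability of reaching 90 but not 100, conditional on being alive at 60: (l_90 − l_100) / l_60.
= (17163 − 199) / 86943 = 16964 / 86943 = 0.195116.

0.195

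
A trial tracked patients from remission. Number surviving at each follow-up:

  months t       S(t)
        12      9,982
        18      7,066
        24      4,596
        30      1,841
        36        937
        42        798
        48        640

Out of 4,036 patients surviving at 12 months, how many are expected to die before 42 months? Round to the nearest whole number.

The relevant probability is 1 − 798/9,982 = 0.920056.
Expected number = 4,036 × 0.920056 = 3713.

3713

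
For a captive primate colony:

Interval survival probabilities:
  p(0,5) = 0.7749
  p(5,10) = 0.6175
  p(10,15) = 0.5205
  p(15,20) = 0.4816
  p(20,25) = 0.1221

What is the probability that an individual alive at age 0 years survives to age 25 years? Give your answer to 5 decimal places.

Chaining the interval survival probabilities: 0.7749 × 0.6175 × 0.5205 × 0.4816 × 0.1221.
= 0.014646.

0.01465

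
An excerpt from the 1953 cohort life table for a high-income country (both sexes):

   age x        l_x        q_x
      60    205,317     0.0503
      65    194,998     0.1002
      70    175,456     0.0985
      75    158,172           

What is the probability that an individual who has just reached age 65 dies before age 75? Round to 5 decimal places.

P(die before 75 | alive at 65) = 1 − l_75/l_65 = 1 − 158,172/194,998 = (36,826)/194,998 = 0.188853.

0.18885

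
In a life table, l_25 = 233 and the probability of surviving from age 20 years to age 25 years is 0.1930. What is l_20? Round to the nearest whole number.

1207

l_20 = l_25 / p = 233 / 0.1930 = 1207.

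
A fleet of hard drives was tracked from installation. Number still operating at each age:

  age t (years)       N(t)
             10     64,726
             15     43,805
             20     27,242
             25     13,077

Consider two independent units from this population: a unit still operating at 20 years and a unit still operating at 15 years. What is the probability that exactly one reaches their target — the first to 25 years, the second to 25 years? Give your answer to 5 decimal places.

0.49195

p₁ = N(25)/N(20) = 13,077/27,242 = 0.480031; p₂ = N(25)/N(15) = 13,077/43,805 = 0.298528.
P(exactly one) = p₁(1−p₂) + (1−p₁)p₂ = 0.336728 + 0.155225 = 0.491954.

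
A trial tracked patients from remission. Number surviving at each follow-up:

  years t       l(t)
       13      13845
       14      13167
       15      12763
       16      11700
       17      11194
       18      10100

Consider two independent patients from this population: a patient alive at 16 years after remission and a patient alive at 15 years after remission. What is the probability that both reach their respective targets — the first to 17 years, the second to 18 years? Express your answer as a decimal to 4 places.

p₁ = l(17)/l(16) = 11194/11700 = 0.956752; p₂ = l(18)/l(15) = 10100/12763 = 0.791350.
P(both) = p₁ × p₂ = 0.956752 × 0.791350 = 0.757126.

0.7571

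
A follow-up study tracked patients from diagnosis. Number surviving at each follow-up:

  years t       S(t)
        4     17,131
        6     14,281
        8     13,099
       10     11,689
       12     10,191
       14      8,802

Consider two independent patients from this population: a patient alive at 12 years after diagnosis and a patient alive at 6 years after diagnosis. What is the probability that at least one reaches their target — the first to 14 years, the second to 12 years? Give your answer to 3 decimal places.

p₁ = S(14)/S(12) = 8,802/10,191 = 0.863703; p₂ = S(12)/S(6) = 10,191/14,281 = 0.713605.
P(at least one) = 1 − (1−p₁)(1−p₂) = 1 − 0.136297 × 0.286395 = 0.960965.

0.961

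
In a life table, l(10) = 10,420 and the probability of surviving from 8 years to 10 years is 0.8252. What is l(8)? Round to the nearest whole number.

12627

l(8) = l(10) / p = 10,420 / 0.8252 = 12627.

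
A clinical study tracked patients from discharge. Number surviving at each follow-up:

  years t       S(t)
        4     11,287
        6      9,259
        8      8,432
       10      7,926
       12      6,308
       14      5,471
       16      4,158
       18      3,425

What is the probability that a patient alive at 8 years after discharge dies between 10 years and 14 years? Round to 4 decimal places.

This is the probability of reaching 10 but not 14, conditional on being alive at 8: (S(10) − S(14)) / S(8).
= (7,926 − 5,471) / 8,432 = 2,455 / 8,432 = 0.291153.

0.2912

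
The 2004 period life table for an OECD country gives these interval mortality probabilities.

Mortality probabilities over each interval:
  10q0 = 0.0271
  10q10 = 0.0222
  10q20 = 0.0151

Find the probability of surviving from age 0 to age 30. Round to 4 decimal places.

0.9369

Chaining the interval survival probabilities: (1 − 0.0271) × (1 − 0.0222) × (1 − 0.0151).
= 0.9729 × 0.9778 × 0.9849 = 0.936937.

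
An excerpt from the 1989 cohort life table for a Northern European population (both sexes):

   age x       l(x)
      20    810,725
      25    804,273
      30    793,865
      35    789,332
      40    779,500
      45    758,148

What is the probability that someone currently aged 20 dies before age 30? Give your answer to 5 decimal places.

0.02080

P(die before 30 | alive at 20) = 1 − l(30)/l(20) = 1 − 793,865/810,725 = (16,860)/810,725 = 0.020796.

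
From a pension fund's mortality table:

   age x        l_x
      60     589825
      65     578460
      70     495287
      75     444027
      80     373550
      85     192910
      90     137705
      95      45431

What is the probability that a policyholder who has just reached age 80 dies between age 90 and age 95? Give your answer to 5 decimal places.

We want 10|5q80 = (l_90 − l_95)/l_80.
This is the probability of reaching 90 but not 95, conditional on being alive at 80: (l_90 − l_95) / l_80.
= (137705 − 45431) / 373550 = 92274 / 373550 = 0.247019.

0.24702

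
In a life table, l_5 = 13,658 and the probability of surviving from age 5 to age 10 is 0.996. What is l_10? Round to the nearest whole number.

l_10 = l_5 × p = 13,658 × 0.996 = 13603.

13603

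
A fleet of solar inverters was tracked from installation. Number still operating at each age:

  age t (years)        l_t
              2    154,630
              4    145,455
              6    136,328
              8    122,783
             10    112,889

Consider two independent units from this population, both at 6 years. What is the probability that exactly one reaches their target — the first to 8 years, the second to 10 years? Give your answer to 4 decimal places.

p₁ = l_8/l_6 = 122,783/136,328 = 0.900644; p₂ = l_10/l_6 = 112,889/136,328 = 0.828069.
P(exactly one) = p₁(1−p₂) + (1−p₁)p₂ = 0.154849 + 0.082274 = 0.237122.

0.2371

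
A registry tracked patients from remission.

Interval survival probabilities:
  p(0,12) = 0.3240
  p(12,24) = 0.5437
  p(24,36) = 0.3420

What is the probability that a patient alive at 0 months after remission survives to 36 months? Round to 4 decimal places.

Chaining the interval survival probabilities: 0.3240 × 0.5437 × 0.3420.
= 0.060246.

0.0602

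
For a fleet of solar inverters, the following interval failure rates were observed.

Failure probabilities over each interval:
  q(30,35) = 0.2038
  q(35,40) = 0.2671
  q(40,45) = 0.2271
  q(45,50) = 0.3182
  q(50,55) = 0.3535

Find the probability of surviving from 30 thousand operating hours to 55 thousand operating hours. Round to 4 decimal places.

0.1988

The overall survival probability is (1 − 0.2038) × (1 − 0.2671) × (1 − 0.2271) × (1 − 0.3182) × (1 − 0.3535).
= 0.7962 × 0.7329 × 0.7729 × 0.6818 × 0.6465 = 0.198800.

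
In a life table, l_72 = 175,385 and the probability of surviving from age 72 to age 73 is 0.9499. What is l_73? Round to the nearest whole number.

166598

l_73 = l_72 × p = 175,385 × 0.9499 = 166598.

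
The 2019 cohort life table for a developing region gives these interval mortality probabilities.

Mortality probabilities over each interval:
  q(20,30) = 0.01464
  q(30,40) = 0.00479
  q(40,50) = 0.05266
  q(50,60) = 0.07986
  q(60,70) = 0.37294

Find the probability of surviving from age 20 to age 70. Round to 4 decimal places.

Chaining the interval survival probabilities: (1 − 0.01464) × (1 − 0.00479) × (1 − 0.05266) × (1 − 0.07986) × (1 − 0.37294).
= 0.98536 × 0.99521 × 0.94734 × 0.92014 × 0.62706 = 0.536017.

0.5360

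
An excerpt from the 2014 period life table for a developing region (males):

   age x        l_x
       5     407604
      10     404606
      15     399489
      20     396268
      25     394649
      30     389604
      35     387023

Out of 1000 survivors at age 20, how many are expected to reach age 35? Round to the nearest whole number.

977

The relevant probability is 387023/396268 = 0.976670.
Expected number = 1000 × 0.976670 = 977.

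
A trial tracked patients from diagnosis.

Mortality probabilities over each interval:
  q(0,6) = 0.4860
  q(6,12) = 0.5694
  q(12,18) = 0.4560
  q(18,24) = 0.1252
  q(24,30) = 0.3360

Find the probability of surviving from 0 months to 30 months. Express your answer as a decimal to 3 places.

Survival from 0 to 30 is the product of surviving each interval: (1 − 0.4860) × (1 − 0.5694) × (1 − 0.4560) × (1 − 0.1252) × (1 − 0.3360).
= 0.5140 × 0.4306 × 0.5440 × 0.8748 × 0.6640 = 0.069938.

0.070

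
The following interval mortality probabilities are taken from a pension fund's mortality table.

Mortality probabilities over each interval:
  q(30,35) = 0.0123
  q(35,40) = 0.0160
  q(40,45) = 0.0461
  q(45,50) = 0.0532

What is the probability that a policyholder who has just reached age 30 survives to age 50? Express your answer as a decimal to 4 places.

Survival from 30 to 50 is the product of surviving each interval: (1 − 0.0123) × (1 − 0.0160) × (1 − 0.0461) × (1 − 0.0532).
= 0.9877 × 0.9840 × 0.9539 × 0.9468 = 0.877771.

0.8778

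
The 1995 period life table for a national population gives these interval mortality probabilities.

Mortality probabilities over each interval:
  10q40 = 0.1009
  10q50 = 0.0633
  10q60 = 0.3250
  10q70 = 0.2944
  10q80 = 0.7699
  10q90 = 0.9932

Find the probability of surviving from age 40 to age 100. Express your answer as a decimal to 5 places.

0.00063

The overall survival probability is (1 − 0.1009) × (1 − 0.0633) × (1 − 0.3250) × (1 − 0.2944) × (1 − 0.7699) × (1 − 0.9932).
= 0.8991 × 0.9367 × 0.6750 × 0.7056 × 0.2301 × 0.0068 = 0.000628.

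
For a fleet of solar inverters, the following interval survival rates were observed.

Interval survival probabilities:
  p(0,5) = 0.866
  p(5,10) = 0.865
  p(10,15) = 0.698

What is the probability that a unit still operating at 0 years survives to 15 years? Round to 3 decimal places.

0.523

The overall survival probability is 0.866 × 0.865 × 0.698.
= 0.522865.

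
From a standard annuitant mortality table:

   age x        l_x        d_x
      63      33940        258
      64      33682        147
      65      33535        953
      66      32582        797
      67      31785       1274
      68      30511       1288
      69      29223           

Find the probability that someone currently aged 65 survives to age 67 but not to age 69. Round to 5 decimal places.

We want 2|2q65 = (l_67 − l_69)/l_65.
This is the probability of reaching 67 but not 69, conditional on being alive at 65: (l_67 − l_69) / l_65.
= (31785 − 29223) / 33535 = 2562 / 33535 = 0.076398.

0.07640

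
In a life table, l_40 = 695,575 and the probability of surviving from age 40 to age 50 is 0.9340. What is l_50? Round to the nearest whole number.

l_50 = l_40 × p = 695,575 × 0.9340 = 649667.

649667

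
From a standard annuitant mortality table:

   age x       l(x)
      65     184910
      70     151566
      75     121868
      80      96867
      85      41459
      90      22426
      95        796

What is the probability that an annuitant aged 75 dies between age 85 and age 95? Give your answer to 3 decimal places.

This is the probability of reaching 85 but not 95, conditional on being alive at 75: (l(85) − l(95)) / l(75).
= (41459 − 796) / 121868 = 40663 / 121868 = 0.333664.

0.334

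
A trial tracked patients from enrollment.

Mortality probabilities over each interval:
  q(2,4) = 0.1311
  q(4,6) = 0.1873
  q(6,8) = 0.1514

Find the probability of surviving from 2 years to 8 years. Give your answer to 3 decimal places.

The overall survival probability is (1 − 0.1311) × (1 − 0.1873) × (1 − 0.1514).
= 0.8689 × 0.8127 × 0.8486 = 0.599243.

0.599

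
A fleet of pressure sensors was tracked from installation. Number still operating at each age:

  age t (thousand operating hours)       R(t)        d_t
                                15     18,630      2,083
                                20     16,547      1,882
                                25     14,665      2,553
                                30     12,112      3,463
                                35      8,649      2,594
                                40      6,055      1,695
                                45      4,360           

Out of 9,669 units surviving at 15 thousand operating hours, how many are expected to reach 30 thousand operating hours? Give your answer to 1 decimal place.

6286.1

The relevant probability is 12,112/18,630 = 0.650134.
Expected number = 9,669 × 0.650134 = 6286.1.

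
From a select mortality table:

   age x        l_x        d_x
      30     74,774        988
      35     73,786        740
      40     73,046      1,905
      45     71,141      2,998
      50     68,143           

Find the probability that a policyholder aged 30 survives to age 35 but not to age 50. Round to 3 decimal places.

0.075

This is the probability of reaching 35 but not 50, conditional on being alive at 30: (l_35 − l_50) / l_30.
= (73,786 − 68,143) / 74,774 = 5,643 / 74,774 = 0.075467.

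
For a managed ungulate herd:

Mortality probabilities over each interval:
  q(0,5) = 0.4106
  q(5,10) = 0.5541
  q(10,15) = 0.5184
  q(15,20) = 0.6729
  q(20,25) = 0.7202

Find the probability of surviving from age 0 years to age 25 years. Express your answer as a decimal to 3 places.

The overall survival probability is (1 − 0.4106) × (1 − 0.5541) × (1 − 0.5184) × (1 − 0.6729) × (1 − 0.7202).
= 0.5894 × 0.4459 × 0.4816 × 0.3271 × 0.2798 = 0.011584.

0.012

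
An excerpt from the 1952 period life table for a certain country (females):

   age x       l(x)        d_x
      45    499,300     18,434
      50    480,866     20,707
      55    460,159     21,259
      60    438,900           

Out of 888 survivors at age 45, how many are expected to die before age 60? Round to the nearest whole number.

107

The relevant probability is 1 − 438,900/499,300 = 0.120969.
Expected number = 888 × 0.120969 = 107.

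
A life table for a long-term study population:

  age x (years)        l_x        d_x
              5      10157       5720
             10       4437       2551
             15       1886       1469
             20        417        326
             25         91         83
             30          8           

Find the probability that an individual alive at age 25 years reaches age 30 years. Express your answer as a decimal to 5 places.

The conditional survival probability is l_30/l_25 = 8/91 = 0.087912.

0.08791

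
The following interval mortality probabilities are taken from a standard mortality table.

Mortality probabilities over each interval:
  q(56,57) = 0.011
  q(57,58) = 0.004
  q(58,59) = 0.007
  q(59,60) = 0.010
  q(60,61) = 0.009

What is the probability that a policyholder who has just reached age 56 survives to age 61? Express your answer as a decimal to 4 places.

0.9597

Survival from 56 to 61 is the product of surviving each interval: (1 − 0.011) × (1 − 0.004) × (1 − 0.007) × (1 − 0.010) × (1 − 0.009).
= 0.989 × 0.996 × 0.993 × 0.990 × 0.991 = 0.959652.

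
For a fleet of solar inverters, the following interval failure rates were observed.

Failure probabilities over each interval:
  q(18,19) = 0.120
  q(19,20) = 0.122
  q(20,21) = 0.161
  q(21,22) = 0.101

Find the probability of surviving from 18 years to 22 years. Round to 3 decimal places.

0.583

Survival from 18 to 22 is the product of surviving each interval: (1 − 0.120) × (1 − 0.122) × (1 − 0.161) × (1 − 0.101).
= 0.880 × 0.878 × 0.839 × 0.899 = 0.582772.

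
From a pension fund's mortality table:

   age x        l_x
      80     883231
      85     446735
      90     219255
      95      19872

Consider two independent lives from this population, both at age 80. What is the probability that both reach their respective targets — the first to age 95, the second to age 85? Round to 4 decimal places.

p₁ = l_95/l_80 = 19872/883231 = 0.022499; p₂ = l_85/l_80 = 446735/883231 = 0.505796.
P(both) = p₁ × p₂ = 0.022499 × 0.505796 = 0.011380.

0.0114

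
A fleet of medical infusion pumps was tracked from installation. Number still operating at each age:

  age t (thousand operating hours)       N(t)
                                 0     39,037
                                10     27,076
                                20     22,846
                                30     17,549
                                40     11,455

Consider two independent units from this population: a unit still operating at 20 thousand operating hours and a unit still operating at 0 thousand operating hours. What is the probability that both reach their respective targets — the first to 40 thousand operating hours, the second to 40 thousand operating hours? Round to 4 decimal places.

p₁ = N(40)/N(20) = 11,455/22,846 = 0.501401; p₂ = N(40)/N(0) = 11,455/39,037 = 0.293440.
P(both) = p₁ × p₂ = 0.501401 × 0.293440 = 0.147131.

0.1471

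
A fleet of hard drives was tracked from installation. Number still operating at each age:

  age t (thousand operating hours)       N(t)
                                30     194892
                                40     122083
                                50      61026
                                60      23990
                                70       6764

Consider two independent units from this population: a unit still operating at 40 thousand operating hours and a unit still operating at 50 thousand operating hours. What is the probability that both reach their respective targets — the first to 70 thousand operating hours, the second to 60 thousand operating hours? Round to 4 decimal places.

p₁ = N(70)/N(40) = 6764/122083 = 0.055405; p₂ = N(60)/N(50) = 23990/61026 = 0.393111.
P(both) = p₁ × p₂ = 0.055405 × 0.393111 = 0.021780.

0.0218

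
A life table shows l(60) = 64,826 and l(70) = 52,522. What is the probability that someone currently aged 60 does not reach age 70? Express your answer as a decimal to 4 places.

P(die before 70 | alive at 60) = 1 − l(70)/l(60) = 1 − 52,522/64,826 = (12,304)/64,826 = 0.189800.

0.1898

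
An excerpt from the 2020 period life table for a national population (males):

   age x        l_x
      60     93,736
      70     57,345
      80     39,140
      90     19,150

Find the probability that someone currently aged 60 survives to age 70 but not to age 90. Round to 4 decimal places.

This is the probability of reaching 70 but not 90, conditional on being alive at 60: (l_70 − l_90) / l_60.
= (57,345 − 19,150) / 93,736 = 38,195 / 93,736 = 0.407474.

0.4075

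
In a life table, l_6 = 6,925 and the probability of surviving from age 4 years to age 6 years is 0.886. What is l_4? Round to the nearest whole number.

7816

l_4 = l_6 / p = 6,925 / 0.886 = 7816.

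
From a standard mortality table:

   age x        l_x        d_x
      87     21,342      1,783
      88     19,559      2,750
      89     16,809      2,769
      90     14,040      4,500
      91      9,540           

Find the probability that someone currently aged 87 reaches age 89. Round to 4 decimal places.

We want 2p87 = l_89/l_87.
The conditional survival probability is l_89/l_87 = 16,809/21,342 = 0.787602.

0.7876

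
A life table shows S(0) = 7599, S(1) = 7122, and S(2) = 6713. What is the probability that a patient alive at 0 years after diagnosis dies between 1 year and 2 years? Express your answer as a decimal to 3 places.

0.054

This is the probability of reaching 1 but not 2, conditional on being alive at 0: (S(1) − S(2)) / S(0).
= (7122 − 6713) / 7599 = 409 / 7599 = 0.053823.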